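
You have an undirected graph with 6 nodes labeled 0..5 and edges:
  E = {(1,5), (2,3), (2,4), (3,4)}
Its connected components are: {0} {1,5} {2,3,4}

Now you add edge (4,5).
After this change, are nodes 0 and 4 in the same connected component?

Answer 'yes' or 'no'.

Initial components: {0} {1,5} {2,3,4}
Adding edge (4,5): merges {2,3,4} and {1,5}.
New components: {0} {1,2,3,4,5}
Are 0 and 4 in the same component? no

Answer: no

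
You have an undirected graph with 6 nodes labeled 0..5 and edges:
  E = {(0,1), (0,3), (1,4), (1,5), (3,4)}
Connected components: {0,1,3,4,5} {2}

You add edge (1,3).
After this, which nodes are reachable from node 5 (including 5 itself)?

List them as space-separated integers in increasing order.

Before: nodes reachable from 5: {0,1,3,4,5}
Adding (1,3): both endpoints already in same component. Reachability from 5 unchanged.
After: nodes reachable from 5: {0,1,3,4,5}

Answer: 0 1 3 4 5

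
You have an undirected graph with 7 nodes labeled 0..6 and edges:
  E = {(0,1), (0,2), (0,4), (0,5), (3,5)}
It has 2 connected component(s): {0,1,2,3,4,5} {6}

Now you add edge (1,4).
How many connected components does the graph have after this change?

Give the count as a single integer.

Answer: 2

Derivation:
Initial component count: 2
Add (1,4): endpoints already in same component. Count unchanged: 2.
New component count: 2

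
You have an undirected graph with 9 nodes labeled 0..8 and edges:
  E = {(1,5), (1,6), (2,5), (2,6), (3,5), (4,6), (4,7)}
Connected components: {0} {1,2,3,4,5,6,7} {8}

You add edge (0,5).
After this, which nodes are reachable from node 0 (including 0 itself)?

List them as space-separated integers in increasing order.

Answer: 0 1 2 3 4 5 6 7

Derivation:
Before: nodes reachable from 0: {0}
Adding (0,5): merges 0's component with another. Reachability grows.
After: nodes reachable from 0: {0,1,2,3,4,5,6,7}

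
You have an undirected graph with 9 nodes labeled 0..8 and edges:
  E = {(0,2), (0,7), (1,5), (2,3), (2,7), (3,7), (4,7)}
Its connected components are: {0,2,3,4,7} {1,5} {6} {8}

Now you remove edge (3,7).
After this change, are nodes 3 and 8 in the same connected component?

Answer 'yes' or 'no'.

Initial components: {0,2,3,4,7} {1,5} {6} {8}
Removing edge (3,7): not a bridge — component count unchanged at 4.
New components: {0,2,3,4,7} {1,5} {6} {8}
Are 3 and 8 in the same component? no

Answer: no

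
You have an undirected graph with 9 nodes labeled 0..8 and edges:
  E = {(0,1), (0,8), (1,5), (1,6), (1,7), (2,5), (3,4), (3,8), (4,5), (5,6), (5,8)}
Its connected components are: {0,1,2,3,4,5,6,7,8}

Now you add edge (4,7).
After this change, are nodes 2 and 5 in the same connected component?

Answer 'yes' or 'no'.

Answer: yes

Derivation:
Initial components: {0,1,2,3,4,5,6,7,8}
Adding edge (4,7): both already in same component {0,1,2,3,4,5,6,7,8}. No change.
New components: {0,1,2,3,4,5,6,7,8}
Are 2 and 5 in the same component? yes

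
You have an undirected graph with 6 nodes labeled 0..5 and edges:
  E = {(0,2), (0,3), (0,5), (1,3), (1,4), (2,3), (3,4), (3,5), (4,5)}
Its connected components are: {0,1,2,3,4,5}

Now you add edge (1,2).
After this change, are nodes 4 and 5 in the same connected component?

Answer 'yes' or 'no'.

Initial components: {0,1,2,3,4,5}
Adding edge (1,2): both already in same component {0,1,2,3,4,5}. No change.
New components: {0,1,2,3,4,5}
Are 4 and 5 in the same component? yes

Answer: yes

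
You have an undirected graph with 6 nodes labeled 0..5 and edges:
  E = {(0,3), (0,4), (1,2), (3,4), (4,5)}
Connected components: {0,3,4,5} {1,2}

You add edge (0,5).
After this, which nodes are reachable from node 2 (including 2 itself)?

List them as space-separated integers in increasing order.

Before: nodes reachable from 2: {1,2}
Adding (0,5): both endpoints already in same component. Reachability from 2 unchanged.
After: nodes reachable from 2: {1,2}

Answer: 1 2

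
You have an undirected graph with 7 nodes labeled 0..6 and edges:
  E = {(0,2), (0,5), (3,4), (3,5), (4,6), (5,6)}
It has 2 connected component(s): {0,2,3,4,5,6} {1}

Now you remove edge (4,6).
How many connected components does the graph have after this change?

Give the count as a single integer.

Initial component count: 2
Remove (4,6): not a bridge. Count unchanged: 2.
  After removal, components: {0,2,3,4,5,6} {1}
New component count: 2

Answer: 2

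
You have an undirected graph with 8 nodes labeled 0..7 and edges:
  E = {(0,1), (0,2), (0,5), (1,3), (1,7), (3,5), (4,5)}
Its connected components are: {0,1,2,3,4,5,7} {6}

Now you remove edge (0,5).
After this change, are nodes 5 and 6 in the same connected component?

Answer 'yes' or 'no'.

Answer: no

Derivation:
Initial components: {0,1,2,3,4,5,7} {6}
Removing edge (0,5): not a bridge — component count unchanged at 2.
New components: {0,1,2,3,4,5,7} {6}
Are 5 and 6 in the same component? no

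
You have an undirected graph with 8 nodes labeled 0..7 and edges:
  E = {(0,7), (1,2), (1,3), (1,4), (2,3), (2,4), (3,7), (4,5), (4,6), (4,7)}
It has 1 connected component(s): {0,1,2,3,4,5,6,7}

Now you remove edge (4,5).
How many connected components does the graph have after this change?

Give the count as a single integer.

Answer: 2

Derivation:
Initial component count: 1
Remove (4,5): it was a bridge. Count increases: 1 -> 2.
  After removal, components: {0,1,2,3,4,6,7} {5}
New component count: 2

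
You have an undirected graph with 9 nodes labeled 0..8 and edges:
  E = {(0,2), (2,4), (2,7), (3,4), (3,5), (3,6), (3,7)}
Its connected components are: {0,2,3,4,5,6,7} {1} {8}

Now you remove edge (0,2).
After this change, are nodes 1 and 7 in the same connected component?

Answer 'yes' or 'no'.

Answer: no

Derivation:
Initial components: {0,2,3,4,5,6,7} {1} {8}
Removing edge (0,2): it was a bridge — component count 3 -> 4.
New components: {0} {1} {2,3,4,5,6,7} {8}
Are 1 and 7 in the same component? no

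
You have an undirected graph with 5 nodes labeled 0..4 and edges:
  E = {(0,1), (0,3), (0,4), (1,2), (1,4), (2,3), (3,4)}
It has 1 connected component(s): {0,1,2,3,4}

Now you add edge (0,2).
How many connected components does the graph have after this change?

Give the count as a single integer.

Answer: 1

Derivation:
Initial component count: 1
Add (0,2): endpoints already in same component. Count unchanged: 1.
New component count: 1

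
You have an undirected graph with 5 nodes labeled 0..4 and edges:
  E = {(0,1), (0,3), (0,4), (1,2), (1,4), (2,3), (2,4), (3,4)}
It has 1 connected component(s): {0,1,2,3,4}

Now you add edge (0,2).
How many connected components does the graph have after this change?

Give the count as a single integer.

Initial component count: 1
Add (0,2): endpoints already in same component. Count unchanged: 1.
New component count: 1

Answer: 1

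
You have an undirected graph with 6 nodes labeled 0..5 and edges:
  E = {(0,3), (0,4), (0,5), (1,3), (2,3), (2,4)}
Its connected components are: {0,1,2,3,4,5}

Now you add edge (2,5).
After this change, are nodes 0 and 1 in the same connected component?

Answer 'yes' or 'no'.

Initial components: {0,1,2,3,4,5}
Adding edge (2,5): both already in same component {0,1,2,3,4,5}. No change.
New components: {0,1,2,3,4,5}
Are 0 and 1 in the same component? yes

Answer: yes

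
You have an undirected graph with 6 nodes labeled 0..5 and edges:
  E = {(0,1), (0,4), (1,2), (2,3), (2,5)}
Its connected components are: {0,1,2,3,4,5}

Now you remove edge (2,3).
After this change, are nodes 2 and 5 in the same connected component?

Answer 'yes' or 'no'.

Initial components: {0,1,2,3,4,5}
Removing edge (2,3): it was a bridge — component count 1 -> 2.
New components: {0,1,2,4,5} {3}
Are 2 and 5 in the same component? yes

Answer: yes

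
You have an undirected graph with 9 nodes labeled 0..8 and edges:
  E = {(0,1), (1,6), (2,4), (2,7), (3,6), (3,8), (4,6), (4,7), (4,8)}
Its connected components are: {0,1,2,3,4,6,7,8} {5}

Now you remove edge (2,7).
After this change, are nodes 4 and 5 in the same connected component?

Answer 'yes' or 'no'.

Initial components: {0,1,2,3,4,6,7,8} {5}
Removing edge (2,7): not a bridge — component count unchanged at 2.
New components: {0,1,2,3,4,6,7,8} {5}
Are 4 and 5 in the same component? no

Answer: no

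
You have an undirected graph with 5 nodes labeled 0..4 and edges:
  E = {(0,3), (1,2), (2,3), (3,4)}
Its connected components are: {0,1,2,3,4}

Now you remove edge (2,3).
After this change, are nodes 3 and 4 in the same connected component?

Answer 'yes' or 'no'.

Answer: yes

Derivation:
Initial components: {0,1,2,3,4}
Removing edge (2,3): it was a bridge — component count 1 -> 2.
New components: {0,3,4} {1,2}
Are 3 and 4 in the same component? yes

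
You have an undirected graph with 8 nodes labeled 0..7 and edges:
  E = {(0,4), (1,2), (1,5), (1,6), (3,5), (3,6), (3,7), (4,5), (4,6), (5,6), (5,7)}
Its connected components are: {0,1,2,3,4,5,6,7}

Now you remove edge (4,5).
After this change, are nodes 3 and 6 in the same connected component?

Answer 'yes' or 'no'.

Answer: yes

Derivation:
Initial components: {0,1,2,3,4,5,6,7}
Removing edge (4,5): not a bridge — component count unchanged at 1.
New components: {0,1,2,3,4,5,6,7}
Are 3 and 6 in the same component? yes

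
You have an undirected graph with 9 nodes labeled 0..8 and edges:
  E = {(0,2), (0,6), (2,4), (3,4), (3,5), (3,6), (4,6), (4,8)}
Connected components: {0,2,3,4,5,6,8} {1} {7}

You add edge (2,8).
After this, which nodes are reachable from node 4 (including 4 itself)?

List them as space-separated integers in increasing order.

Before: nodes reachable from 4: {0,2,3,4,5,6,8}
Adding (2,8): both endpoints already in same component. Reachability from 4 unchanged.
After: nodes reachable from 4: {0,2,3,4,5,6,8}

Answer: 0 2 3 4 5 6 8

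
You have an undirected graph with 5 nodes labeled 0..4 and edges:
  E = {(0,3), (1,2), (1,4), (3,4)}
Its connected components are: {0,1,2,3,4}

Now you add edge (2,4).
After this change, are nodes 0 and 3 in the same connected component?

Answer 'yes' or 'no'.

Answer: yes

Derivation:
Initial components: {0,1,2,3,4}
Adding edge (2,4): both already in same component {0,1,2,3,4}. No change.
New components: {0,1,2,3,4}
Are 0 and 3 in the same component? yes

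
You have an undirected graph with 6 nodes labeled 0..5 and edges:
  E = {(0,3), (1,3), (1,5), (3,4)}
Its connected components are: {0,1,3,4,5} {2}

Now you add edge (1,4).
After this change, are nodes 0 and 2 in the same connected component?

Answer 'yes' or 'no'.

Answer: no

Derivation:
Initial components: {0,1,3,4,5} {2}
Adding edge (1,4): both already in same component {0,1,3,4,5}. No change.
New components: {0,1,3,4,5} {2}
Are 0 and 2 in the same component? no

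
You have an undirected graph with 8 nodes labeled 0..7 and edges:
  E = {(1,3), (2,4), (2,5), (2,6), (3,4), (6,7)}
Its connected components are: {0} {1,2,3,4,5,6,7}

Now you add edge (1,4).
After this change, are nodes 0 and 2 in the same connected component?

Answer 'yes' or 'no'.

Initial components: {0} {1,2,3,4,5,6,7}
Adding edge (1,4): both already in same component {1,2,3,4,5,6,7}. No change.
New components: {0} {1,2,3,4,5,6,7}
Are 0 and 2 in the same component? no

Answer: no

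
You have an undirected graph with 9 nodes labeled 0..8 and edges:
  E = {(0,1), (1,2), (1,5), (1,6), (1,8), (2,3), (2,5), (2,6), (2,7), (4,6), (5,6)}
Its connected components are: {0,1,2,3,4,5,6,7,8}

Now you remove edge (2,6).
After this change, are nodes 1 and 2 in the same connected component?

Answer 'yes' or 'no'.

Answer: yes

Derivation:
Initial components: {0,1,2,3,4,5,6,7,8}
Removing edge (2,6): not a bridge — component count unchanged at 1.
New components: {0,1,2,3,4,5,6,7,8}
Are 1 and 2 in the same component? yes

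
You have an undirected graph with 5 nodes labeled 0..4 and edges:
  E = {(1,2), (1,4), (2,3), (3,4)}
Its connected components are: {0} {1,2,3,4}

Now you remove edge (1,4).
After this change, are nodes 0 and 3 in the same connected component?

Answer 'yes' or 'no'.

Initial components: {0} {1,2,3,4}
Removing edge (1,4): not a bridge — component count unchanged at 2.
New components: {0} {1,2,3,4}
Are 0 and 3 in the same component? no

Answer: no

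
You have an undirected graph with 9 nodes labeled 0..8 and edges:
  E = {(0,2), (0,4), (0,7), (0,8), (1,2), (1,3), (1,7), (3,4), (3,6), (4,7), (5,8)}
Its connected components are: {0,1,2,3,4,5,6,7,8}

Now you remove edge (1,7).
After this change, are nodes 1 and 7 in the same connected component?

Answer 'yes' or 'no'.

Initial components: {0,1,2,3,4,5,6,7,8}
Removing edge (1,7): not a bridge — component count unchanged at 1.
New components: {0,1,2,3,4,5,6,7,8}
Are 1 and 7 in the same component? yes

Answer: yes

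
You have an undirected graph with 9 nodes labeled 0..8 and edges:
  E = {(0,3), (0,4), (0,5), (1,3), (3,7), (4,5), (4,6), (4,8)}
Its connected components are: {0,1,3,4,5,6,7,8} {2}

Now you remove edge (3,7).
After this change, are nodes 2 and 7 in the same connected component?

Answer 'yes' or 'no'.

Initial components: {0,1,3,4,5,6,7,8} {2}
Removing edge (3,7): it was a bridge — component count 2 -> 3.
New components: {0,1,3,4,5,6,8} {2} {7}
Are 2 and 7 in the same component? no

Answer: no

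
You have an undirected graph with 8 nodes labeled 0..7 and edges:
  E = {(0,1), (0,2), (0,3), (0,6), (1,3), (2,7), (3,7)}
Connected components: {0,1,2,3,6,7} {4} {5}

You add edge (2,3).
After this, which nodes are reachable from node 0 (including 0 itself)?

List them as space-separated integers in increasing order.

Before: nodes reachable from 0: {0,1,2,3,6,7}
Adding (2,3): both endpoints already in same component. Reachability from 0 unchanged.
After: nodes reachable from 0: {0,1,2,3,6,7}

Answer: 0 1 2 3 6 7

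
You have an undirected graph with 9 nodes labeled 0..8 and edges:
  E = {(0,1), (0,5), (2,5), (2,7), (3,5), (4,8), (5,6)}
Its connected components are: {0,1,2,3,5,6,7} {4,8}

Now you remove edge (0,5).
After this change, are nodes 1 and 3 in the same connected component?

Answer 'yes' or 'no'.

Initial components: {0,1,2,3,5,6,7} {4,8}
Removing edge (0,5): it was a bridge — component count 2 -> 3.
New components: {0,1} {2,3,5,6,7} {4,8}
Are 1 and 3 in the same component? no

Answer: no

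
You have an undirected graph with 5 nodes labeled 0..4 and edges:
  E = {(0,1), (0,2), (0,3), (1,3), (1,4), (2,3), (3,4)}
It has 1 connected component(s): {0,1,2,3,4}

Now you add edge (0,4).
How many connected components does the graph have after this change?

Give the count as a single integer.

Initial component count: 1
Add (0,4): endpoints already in same component. Count unchanged: 1.
New component count: 1

Answer: 1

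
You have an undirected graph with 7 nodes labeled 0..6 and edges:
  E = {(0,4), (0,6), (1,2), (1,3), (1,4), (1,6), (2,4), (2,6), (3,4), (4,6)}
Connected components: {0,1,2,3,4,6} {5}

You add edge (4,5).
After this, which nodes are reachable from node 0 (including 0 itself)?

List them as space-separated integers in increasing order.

Before: nodes reachable from 0: {0,1,2,3,4,6}
Adding (4,5): merges 0's component with another. Reachability grows.
After: nodes reachable from 0: {0,1,2,3,4,5,6}

Answer: 0 1 2 3 4 5 6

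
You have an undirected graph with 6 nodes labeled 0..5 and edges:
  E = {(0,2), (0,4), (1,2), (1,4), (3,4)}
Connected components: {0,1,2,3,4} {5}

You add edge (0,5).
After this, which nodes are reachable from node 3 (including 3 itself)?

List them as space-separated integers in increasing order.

Answer: 0 1 2 3 4 5

Derivation:
Before: nodes reachable from 3: {0,1,2,3,4}
Adding (0,5): merges 3's component with another. Reachability grows.
After: nodes reachable from 3: {0,1,2,3,4,5}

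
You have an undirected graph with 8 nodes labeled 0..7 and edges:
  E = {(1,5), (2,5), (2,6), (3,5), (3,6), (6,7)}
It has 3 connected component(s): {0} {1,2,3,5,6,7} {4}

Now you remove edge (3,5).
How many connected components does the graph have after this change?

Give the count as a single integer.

Answer: 3

Derivation:
Initial component count: 3
Remove (3,5): not a bridge. Count unchanged: 3.
  After removal, components: {0} {1,2,3,5,6,7} {4}
New component count: 3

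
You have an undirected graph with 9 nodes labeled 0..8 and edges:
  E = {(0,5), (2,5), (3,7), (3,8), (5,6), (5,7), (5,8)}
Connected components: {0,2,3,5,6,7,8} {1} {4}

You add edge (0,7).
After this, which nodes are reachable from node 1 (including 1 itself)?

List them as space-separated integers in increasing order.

Answer: 1

Derivation:
Before: nodes reachable from 1: {1}
Adding (0,7): both endpoints already in same component. Reachability from 1 unchanged.
After: nodes reachable from 1: {1}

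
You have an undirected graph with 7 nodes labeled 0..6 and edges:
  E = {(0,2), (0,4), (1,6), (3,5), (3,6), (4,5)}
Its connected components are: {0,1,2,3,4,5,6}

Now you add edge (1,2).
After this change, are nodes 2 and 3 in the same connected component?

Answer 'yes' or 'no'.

Answer: yes

Derivation:
Initial components: {0,1,2,3,4,5,6}
Adding edge (1,2): both already in same component {0,1,2,3,4,5,6}. No change.
New components: {0,1,2,3,4,5,6}
Are 2 and 3 in the same component? yes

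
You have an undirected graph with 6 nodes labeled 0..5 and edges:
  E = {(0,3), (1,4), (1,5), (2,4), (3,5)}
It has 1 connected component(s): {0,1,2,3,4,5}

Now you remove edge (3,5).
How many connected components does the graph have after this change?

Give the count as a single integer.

Initial component count: 1
Remove (3,5): it was a bridge. Count increases: 1 -> 2.
  After removal, components: {0,3} {1,2,4,5}
New component count: 2

Answer: 2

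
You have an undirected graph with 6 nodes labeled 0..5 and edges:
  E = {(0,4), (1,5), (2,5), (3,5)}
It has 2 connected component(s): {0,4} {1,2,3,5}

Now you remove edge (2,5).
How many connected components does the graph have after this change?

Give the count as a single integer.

Answer: 3

Derivation:
Initial component count: 2
Remove (2,5): it was a bridge. Count increases: 2 -> 3.
  After removal, components: {0,4} {1,3,5} {2}
New component count: 3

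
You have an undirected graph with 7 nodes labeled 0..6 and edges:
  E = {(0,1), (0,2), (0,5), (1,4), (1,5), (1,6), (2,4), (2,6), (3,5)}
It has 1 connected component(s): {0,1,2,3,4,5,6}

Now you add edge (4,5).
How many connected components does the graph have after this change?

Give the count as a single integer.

Answer: 1

Derivation:
Initial component count: 1
Add (4,5): endpoints already in same component. Count unchanged: 1.
New component count: 1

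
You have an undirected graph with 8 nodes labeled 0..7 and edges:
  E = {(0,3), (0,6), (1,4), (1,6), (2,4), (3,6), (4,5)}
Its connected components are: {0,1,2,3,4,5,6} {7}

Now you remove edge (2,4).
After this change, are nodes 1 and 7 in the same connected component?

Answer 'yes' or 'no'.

Initial components: {0,1,2,3,4,5,6} {7}
Removing edge (2,4): it was a bridge — component count 2 -> 3.
New components: {0,1,3,4,5,6} {2} {7}
Are 1 and 7 in the same component? no

Answer: no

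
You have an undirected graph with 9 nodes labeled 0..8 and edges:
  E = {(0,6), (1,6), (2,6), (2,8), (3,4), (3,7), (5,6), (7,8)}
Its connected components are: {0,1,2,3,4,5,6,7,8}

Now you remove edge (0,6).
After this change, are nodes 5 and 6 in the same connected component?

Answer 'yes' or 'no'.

Initial components: {0,1,2,3,4,5,6,7,8}
Removing edge (0,6): it was a bridge — component count 1 -> 2.
New components: {0} {1,2,3,4,5,6,7,8}
Are 5 and 6 in the same component? yes

Answer: yes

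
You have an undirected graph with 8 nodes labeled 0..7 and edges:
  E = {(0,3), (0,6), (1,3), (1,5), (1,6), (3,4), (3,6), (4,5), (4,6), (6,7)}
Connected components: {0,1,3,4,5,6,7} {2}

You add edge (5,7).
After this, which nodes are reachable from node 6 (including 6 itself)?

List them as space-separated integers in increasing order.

Answer: 0 1 3 4 5 6 7

Derivation:
Before: nodes reachable from 6: {0,1,3,4,5,6,7}
Adding (5,7): both endpoints already in same component. Reachability from 6 unchanged.
After: nodes reachable from 6: {0,1,3,4,5,6,7}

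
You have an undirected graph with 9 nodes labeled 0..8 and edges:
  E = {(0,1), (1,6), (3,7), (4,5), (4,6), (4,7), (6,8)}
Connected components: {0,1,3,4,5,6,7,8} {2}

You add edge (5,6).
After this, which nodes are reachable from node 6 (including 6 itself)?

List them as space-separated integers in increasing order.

Answer: 0 1 3 4 5 6 7 8

Derivation:
Before: nodes reachable from 6: {0,1,3,4,5,6,7,8}
Adding (5,6): both endpoints already in same component. Reachability from 6 unchanged.
After: nodes reachable from 6: {0,1,3,4,5,6,7,8}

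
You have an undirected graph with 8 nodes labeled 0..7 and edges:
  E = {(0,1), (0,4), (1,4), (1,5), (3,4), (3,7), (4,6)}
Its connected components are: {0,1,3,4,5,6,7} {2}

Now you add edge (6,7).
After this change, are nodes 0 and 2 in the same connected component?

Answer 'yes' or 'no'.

Answer: no

Derivation:
Initial components: {0,1,3,4,5,6,7} {2}
Adding edge (6,7): both already in same component {0,1,3,4,5,6,7}. No change.
New components: {0,1,3,4,5,6,7} {2}
Are 0 and 2 in the same component? no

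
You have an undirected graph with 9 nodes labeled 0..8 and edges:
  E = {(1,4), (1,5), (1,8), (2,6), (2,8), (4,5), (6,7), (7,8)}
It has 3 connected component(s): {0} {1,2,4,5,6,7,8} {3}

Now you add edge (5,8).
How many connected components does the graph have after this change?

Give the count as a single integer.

Initial component count: 3
Add (5,8): endpoints already in same component. Count unchanged: 3.
New component count: 3

Answer: 3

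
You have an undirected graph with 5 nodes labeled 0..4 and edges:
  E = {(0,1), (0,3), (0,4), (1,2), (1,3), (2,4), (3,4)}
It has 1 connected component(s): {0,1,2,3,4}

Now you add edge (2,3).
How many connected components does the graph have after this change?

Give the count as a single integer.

Initial component count: 1
Add (2,3): endpoints already in same component. Count unchanged: 1.
New component count: 1

Answer: 1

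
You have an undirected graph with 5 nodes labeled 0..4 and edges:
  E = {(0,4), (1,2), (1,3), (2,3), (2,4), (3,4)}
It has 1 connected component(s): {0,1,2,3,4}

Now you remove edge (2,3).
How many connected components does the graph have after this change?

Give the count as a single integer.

Answer: 1

Derivation:
Initial component count: 1
Remove (2,3): not a bridge. Count unchanged: 1.
  After removal, components: {0,1,2,3,4}
New component count: 1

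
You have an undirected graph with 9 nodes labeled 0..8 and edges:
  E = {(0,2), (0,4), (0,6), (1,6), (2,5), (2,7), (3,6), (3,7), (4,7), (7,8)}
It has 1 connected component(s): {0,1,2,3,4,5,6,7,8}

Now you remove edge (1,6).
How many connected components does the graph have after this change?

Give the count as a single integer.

Answer: 2

Derivation:
Initial component count: 1
Remove (1,6): it was a bridge. Count increases: 1 -> 2.
  After removal, components: {0,2,3,4,5,6,7,8} {1}
New component count: 2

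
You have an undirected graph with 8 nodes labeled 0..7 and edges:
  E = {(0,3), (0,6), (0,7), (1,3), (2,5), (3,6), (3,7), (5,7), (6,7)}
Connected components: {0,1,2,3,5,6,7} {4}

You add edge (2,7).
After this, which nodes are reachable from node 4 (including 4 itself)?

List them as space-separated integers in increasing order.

Answer: 4

Derivation:
Before: nodes reachable from 4: {4}
Adding (2,7): both endpoints already in same component. Reachability from 4 unchanged.
After: nodes reachable from 4: {4}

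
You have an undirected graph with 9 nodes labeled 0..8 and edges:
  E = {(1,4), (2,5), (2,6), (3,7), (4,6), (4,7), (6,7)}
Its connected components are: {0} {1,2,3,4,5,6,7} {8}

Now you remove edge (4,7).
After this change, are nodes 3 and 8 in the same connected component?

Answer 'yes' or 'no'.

Answer: no

Derivation:
Initial components: {0} {1,2,3,4,5,6,7} {8}
Removing edge (4,7): not a bridge — component count unchanged at 3.
New components: {0} {1,2,3,4,5,6,7} {8}
Are 3 and 8 in the same component? no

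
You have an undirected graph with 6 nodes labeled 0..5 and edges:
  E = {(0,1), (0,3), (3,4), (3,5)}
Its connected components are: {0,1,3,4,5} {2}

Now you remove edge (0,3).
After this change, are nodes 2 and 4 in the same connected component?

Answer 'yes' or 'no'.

Answer: no

Derivation:
Initial components: {0,1,3,4,5} {2}
Removing edge (0,3): it was a bridge — component count 2 -> 3.
New components: {0,1} {2} {3,4,5}
Are 2 and 4 in the same component? no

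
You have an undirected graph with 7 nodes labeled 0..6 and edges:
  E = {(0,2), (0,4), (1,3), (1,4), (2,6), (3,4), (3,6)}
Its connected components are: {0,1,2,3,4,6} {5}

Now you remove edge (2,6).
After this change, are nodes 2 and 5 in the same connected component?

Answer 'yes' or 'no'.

Answer: no

Derivation:
Initial components: {0,1,2,3,4,6} {5}
Removing edge (2,6): not a bridge — component count unchanged at 2.
New components: {0,1,2,3,4,6} {5}
Are 2 and 5 in the same component? no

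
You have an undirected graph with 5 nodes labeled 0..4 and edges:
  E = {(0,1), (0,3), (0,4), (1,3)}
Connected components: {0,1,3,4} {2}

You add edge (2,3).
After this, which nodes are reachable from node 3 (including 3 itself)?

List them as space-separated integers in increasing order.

Answer: 0 1 2 3 4

Derivation:
Before: nodes reachable from 3: {0,1,3,4}
Adding (2,3): merges 3's component with another. Reachability grows.
After: nodes reachable from 3: {0,1,2,3,4}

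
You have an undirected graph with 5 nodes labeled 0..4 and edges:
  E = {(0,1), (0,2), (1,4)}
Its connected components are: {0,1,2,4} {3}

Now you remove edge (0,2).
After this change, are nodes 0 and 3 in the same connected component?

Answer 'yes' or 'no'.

Initial components: {0,1,2,4} {3}
Removing edge (0,2): it was a bridge — component count 2 -> 3.
New components: {0,1,4} {2} {3}
Are 0 and 3 in the same component? no

Answer: no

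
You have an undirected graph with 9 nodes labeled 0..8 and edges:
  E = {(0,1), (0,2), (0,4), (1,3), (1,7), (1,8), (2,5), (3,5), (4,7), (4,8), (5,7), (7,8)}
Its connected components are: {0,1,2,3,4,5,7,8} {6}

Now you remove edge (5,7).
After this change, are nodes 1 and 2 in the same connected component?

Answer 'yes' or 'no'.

Answer: yes

Derivation:
Initial components: {0,1,2,3,4,5,7,8} {6}
Removing edge (5,7): not a bridge — component count unchanged at 2.
New components: {0,1,2,3,4,5,7,8} {6}
Are 1 and 2 in the same component? yes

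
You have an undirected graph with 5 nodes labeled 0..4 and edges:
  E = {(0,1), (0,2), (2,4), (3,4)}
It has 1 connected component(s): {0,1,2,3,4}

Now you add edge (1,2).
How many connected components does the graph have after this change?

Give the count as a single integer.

Answer: 1

Derivation:
Initial component count: 1
Add (1,2): endpoints already in same component. Count unchanged: 1.
New component count: 1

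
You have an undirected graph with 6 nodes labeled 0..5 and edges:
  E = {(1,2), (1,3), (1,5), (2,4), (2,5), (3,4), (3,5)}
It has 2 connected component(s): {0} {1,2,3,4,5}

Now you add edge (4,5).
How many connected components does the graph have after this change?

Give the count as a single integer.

Initial component count: 2
Add (4,5): endpoints already in same component. Count unchanged: 2.
New component count: 2

Answer: 2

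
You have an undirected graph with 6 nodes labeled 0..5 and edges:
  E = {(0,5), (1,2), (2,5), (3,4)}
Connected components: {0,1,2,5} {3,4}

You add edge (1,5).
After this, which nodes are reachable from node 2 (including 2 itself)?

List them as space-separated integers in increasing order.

Answer: 0 1 2 5

Derivation:
Before: nodes reachable from 2: {0,1,2,5}
Adding (1,5): both endpoints already in same component. Reachability from 2 unchanged.
After: nodes reachable from 2: {0,1,2,5}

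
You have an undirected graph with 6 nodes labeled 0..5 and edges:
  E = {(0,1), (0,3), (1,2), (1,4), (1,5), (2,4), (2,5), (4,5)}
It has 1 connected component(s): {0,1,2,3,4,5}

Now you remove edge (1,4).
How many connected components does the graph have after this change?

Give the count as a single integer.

Initial component count: 1
Remove (1,4): not a bridge. Count unchanged: 1.
  After removal, components: {0,1,2,3,4,5}
New component count: 1

Answer: 1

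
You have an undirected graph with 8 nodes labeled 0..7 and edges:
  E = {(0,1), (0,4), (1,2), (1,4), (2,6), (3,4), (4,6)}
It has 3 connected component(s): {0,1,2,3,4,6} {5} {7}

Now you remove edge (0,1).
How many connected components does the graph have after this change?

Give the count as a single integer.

Answer: 3

Derivation:
Initial component count: 3
Remove (0,1): not a bridge. Count unchanged: 3.
  After removal, components: {0,1,2,3,4,6} {5} {7}
New component count: 3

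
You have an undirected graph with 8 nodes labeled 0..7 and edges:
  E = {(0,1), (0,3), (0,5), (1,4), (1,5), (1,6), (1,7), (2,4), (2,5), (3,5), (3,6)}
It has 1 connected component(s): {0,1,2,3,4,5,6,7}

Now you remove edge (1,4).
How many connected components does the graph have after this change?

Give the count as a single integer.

Initial component count: 1
Remove (1,4): not a bridge. Count unchanged: 1.
  After removal, components: {0,1,2,3,4,5,6,7}
New component count: 1

Answer: 1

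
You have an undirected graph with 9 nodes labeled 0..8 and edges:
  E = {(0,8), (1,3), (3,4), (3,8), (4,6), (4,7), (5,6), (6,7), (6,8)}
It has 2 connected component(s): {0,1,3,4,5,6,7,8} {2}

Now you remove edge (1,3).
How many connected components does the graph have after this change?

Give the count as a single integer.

Initial component count: 2
Remove (1,3): it was a bridge. Count increases: 2 -> 3.
  After removal, components: {0,3,4,5,6,7,8} {1} {2}
New component count: 3

Answer: 3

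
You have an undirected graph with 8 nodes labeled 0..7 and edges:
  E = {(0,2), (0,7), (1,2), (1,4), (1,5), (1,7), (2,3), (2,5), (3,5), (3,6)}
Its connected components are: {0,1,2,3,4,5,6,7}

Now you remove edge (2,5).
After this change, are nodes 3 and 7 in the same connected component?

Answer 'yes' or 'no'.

Answer: yes

Derivation:
Initial components: {0,1,2,3,4,5,6,7}
Removing edge (2,5): not a bridge — component count unchanged at 1.
New components: {0,1,2,3,4,5,6,7}
Are 3 and 7 in the same component? yes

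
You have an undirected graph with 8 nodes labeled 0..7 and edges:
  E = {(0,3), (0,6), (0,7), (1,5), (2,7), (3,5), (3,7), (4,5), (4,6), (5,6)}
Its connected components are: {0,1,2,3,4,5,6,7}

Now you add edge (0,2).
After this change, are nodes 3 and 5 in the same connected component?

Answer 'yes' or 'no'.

Answer: yes

Derivation:
Initial components: {0,1,2,3,4,5,6,7}
Adding edge (0,2): both already in same component {0,1,2,3,4,5,6,7}. No change.
New components: {0,1,2,3,4,5,6,7}
Are 3 and 5 in the same component? yes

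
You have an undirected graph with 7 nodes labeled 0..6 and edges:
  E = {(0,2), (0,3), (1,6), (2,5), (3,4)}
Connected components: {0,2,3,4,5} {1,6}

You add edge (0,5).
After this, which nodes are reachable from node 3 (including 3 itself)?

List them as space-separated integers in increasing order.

Before: nodes reachable from 3: {0,2,3,4,5}
Adding (0,5): both endpoints already in same component. Reachability from 3 unchanged.
After: nodes reachable from 3: {0,2,3,4,5}

Answer: 0 2 3 4 5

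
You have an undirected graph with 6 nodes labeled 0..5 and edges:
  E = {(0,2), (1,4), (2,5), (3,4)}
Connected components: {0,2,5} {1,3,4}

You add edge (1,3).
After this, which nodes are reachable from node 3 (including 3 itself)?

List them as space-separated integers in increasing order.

Before: nodes reachable from 3: {1,3,4}
Adding (1,3): both endpoints already in same component. Reachability from 3 unchanged.
After: nodes reachable from 3: {1,3,4}

Answer: 1 3 4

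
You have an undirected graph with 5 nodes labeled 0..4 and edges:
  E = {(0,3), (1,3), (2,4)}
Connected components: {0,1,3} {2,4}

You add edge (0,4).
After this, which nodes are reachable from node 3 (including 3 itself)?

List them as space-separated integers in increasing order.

Answer: 0 1 2 3 4

Derivation:
Before: nodes reachable from 3: {0,1,3}
Adding (0,4): merges 3's component with another. Reachability grows.
After: nodes reachable from 3: {0,1,2,3,4}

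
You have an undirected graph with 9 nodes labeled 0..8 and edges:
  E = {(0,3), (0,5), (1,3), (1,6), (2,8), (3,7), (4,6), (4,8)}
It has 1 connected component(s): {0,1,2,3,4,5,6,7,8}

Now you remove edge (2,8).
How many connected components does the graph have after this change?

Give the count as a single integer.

Initial component count: 1
Remove (2,8): it was a bridge. Count increases: 1 -> 2.
  After removal, components: {0,1,3,4,5,6,7,8} {2}
New component count: 2

Answer: 2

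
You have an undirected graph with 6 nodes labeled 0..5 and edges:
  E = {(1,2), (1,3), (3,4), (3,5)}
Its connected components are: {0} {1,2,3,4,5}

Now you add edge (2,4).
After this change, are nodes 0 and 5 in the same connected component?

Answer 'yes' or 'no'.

Initial components: {0} {1,2,3,4,5}
Adding edge (2,4): both already in same component {1,2,3,4,5}. No change.
New components: {0} {1,2,3,4,5}
Are 0 and 5 in the same component? no

Answer: no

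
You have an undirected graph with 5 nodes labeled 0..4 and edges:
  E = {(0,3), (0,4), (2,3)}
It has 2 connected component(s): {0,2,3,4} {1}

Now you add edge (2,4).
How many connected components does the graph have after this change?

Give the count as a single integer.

Initial component count: 2
Add (2,4): endpoints already in same component. Count unchanged: 2.
New component count: 2

Answer: 2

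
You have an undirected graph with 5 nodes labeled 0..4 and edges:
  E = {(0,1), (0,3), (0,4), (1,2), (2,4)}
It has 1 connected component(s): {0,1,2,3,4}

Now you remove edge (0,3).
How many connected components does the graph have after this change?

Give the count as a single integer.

Answer: 2

Derivation:
Initial component count: 1
Remove (0,3): it was a bridge. Count increases: 1 -> 2.
  After removal, components: {0,1,2,4} {3}
New component count: 2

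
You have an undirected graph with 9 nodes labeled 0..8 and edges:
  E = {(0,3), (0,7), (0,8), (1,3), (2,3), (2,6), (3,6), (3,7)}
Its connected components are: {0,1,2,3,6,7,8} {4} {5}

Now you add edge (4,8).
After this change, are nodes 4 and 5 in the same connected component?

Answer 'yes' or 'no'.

Initial components: {0,1,2,3,6,7,8} {4} {5}
Adding edge (4,8): merges {4} and {0,1,2,3,6,7,8}.
New components: {0,1,2,3,4,6,7,8} {5}
Are 4 and 5 in the same component? no

Answer: no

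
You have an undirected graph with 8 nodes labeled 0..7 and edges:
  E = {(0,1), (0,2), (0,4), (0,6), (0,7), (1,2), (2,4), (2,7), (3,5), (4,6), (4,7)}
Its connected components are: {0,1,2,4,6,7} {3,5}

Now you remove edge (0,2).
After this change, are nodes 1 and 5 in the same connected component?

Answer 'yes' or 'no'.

Answer: no

Derivation:
Initial components: {0,1,2,4,6,7} {3,5}
Removing edge (0,2): not a bridge — component count unchanged at 2.
New components: {0,1,2,4,6,7} {3,5}
Are 1 and 5 in the same component? no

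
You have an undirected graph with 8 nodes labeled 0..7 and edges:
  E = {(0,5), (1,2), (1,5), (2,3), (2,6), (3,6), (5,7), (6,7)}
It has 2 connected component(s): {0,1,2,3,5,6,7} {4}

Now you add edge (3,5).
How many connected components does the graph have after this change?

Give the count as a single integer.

Answer: 2

Derivation:
Initial component count: 2
Add (3,5): endpoints already in same component. Count unchanged: 2.
New component count: 2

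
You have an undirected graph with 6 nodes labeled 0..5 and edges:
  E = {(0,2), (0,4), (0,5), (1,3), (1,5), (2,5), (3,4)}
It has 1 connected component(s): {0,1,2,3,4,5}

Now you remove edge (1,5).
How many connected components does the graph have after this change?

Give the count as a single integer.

Answer: 1

Derivation:
Initial component count: 1
Remove (1,5): not a bridge. Count unchanged: 1.
  After removal, components: {0,1,2,3,4,5}
New component count: 1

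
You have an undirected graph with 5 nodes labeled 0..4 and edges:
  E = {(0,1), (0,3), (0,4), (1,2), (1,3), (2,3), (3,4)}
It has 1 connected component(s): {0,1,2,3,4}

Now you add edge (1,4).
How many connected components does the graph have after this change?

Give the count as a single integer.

Answer: 1

Derivation:
Initial component count: 1
Add (1,4): endpoints already in same component. Count unchanged: 1.
New component count: 1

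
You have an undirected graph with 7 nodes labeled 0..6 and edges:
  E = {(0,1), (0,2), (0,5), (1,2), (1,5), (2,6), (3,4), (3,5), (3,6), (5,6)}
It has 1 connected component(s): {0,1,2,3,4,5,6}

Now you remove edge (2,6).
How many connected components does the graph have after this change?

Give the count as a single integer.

Answer: 1

Derivation:
Initial component count: 1
Remove (2,6): not a bridge. Count unchanged: 1.
  After removal, components: {0,1,2,3,4,5,6}
New component count: 1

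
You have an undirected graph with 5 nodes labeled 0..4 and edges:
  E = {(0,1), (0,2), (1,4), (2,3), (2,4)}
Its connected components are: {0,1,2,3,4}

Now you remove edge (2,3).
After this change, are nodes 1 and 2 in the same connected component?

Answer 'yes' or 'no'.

Initial components: {0,1,2,3,4}
Removing edge (2,3): it was a bridge — component count 1 -> 2.
New components: {0,1,2,4} {3}
Are 1 and 2 in the same component? yes

Answer: yes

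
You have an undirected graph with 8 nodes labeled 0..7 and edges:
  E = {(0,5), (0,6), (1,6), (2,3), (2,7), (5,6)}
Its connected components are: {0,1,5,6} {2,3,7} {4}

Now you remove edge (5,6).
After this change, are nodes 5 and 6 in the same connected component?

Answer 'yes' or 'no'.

Answer: yes

Derivation:
Initial components: {0,1,5,6} {2,3,7} {4}
Removing edge (5,6): not a bridge — component count unchanged at 3.
New components: {0,1,5,6} {2,3,7} {4}
Are 5 and 6 in the same component? yes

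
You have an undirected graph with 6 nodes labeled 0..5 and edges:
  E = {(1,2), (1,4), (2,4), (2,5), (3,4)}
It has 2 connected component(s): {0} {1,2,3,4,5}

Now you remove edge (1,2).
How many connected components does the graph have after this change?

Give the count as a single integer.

Answer: 2

Derivation:
Initial component count: 2
Remove (1,2): not a bridge. Count unchanged: 2.
  After removal, components: {0} {1,2,3,4,5}
New component count: 2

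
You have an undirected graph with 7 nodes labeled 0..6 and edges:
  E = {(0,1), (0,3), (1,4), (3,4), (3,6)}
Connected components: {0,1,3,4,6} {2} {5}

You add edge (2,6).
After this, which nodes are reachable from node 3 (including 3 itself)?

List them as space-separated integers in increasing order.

Before: nodes reachable from 3: {0,1,3,4,6}
Adding (2,6): merges 3's component with another. Reachability grows.
After: nodes reachable from 3: {0,1,2,3,4,6}

Answer: 0 1 2 3 4 6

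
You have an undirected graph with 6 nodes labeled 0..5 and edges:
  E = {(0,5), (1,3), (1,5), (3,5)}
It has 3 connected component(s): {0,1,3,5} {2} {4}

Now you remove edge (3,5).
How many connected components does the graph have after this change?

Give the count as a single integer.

Initial component count: 3
Remove (3,5): not a bridge. Count unchanged: 3.
  After removal, components: {0,1,3,5} {2} {4}
New component count: 3

Answer: 3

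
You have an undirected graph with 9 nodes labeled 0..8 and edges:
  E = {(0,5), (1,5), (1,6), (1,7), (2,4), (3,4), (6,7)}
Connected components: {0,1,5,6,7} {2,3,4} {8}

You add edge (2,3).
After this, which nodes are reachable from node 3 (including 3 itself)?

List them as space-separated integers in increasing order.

Before: nodes reachable from 3: {2,3,4}
Adding (2,3): both endpoints already in same component. Reachability from 3 unchanged.
After: nodes reachable from 3: {2,3,4}

Answer: 2 3 4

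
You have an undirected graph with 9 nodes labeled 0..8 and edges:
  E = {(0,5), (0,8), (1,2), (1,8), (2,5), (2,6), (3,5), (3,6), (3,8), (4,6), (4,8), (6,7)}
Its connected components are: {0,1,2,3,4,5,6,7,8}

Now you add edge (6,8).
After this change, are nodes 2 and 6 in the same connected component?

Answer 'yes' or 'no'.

Initial components: {0,1,2,3,4,5,6,7,8}
Adding edge (6,8): both already in same component {0,1,2,3,4,5,6,7,8}. No change.
New components: {0,1,2,3,4,5,6,7,8}
Are 2 and 6 in the same component? yes

Answer: yes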